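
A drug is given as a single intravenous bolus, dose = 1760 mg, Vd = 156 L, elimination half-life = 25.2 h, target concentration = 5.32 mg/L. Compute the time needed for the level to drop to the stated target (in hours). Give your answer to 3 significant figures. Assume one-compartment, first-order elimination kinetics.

27.3 h

C₀ = Dose / Vd = 1760 / 156 = 11.28 mg/L
k = ln2 / t½ = 0.693147 / 25.2 = 0.02751 h⁻¹
t = ln(C₀ / C) / k = ln(11.28 / 5.32) / 0.02751
  = ln(2.120) / 0.02751 = 0.7514 / 0.02751 = 27.31 h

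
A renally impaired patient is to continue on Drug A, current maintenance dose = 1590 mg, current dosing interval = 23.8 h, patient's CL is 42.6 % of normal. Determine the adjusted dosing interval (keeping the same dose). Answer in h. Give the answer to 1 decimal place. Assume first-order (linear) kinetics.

55.9 h

To keep the same average steady-state level, dosing rate must scale with clearance.
CL ratio = 42.6 / 100 = 0.4260
New interval (same dose) = 23.8 / 0.4260 = 55.87 h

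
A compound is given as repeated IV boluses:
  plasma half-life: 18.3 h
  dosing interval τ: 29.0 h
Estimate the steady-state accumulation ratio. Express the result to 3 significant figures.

1.50

k = ln2 / t½ = 0.693147 / 18.3 = 0.03788 h⁻¹
e^(−kτ) = e^(−0.03788 × 29.0) = 0.3334
Accumulation ratio R = 1 / (1 − e^(−kτ)) = 1 / (1 − 0.3334) = 1.500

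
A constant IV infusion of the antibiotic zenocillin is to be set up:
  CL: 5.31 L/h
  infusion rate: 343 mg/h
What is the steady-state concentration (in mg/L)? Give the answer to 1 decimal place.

At steady state Css = R₀ / CL = 343 / 5.310 = 64.60 mg/L

64.6 mg/L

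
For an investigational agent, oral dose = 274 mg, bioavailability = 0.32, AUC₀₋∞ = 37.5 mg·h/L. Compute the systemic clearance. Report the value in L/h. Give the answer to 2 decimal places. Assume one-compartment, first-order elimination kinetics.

2.34 L/h

CL = F·Dose / AUC = 0.32 × 274 / 37.5 = 2.338 L/h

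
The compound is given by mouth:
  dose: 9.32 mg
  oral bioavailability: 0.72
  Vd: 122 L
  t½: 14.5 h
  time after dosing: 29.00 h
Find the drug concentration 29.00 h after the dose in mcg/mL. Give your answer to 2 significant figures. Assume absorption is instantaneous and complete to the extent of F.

0.014 mcg/mL

Amount reaching circulation = F × Dose = 0.72 × 9.320 = 6.710 mg
C₀ = F·Dose / Vd = 6.710 / 122 = 0.05500 mg/L
k = ln2 / t½ = 0.693147 / 14.5 = 0.04780 h⁻¹
t / t½ = 29.00 / 14.5 = 2 half-lives
C = C₀ × (1/2)^2 = 0.05500 × 0.2500 = 0.01375 mg/L
(0.01375 mg/L = 0.01375 mcg/mL)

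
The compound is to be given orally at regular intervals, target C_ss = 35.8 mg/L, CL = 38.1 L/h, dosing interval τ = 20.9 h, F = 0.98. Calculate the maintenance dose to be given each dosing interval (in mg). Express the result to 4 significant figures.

At steady state, F × (Dose/τ) = Css × CL.
Dose = Css × CL × τ / F = 35.8 × 38.10 × 20.9 / 0.98 = 29090 mg

29090 mg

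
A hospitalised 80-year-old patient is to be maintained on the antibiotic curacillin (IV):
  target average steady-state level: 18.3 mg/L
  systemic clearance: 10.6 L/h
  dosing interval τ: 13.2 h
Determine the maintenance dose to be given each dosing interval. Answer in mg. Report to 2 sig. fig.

At steady state, Dose/τ = Css × CL.
Dose = Css × CL × τ = 18.3 × 10.60 × 13.2 = 2561 mg

2600 mg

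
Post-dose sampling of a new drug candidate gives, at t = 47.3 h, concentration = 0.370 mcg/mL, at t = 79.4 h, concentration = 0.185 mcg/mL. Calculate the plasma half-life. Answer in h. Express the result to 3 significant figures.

k = ln(C₁/C₂) / (t₂ − t₁) = ln(0.370/0.185) / (79.4 − 47.3)
  = 0.6931 / 32.10 = 0.02159 h⁻¹
t½ = ln2 / k = 0.693147 / 0.02159 = 32.11 h

32.1 h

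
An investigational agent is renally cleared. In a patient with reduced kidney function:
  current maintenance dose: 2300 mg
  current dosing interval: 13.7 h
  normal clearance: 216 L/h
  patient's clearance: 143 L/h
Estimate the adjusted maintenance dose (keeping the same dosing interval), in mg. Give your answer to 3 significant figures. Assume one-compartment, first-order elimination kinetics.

1520 mg

To keep the same average steady-state level, dosing rate must scale with clearance.
CL ratio = 143 / 216 = 0.6620
New dose (same interval) = 2300 × 0.6620 = 1523 mg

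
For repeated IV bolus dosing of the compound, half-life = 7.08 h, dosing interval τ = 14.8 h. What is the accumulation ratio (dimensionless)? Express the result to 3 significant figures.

1.31

k = ln2 / t½ = 0.693147 / 7.08 = 0.09790 h⁻¹
e^(−kτ) = e^(−0.09790 × 14.8) = 0.2348
Accumulation ratio R = 1 / (1 − e^(−kτ)) = 1 / (1 − 0.2348) = 1.307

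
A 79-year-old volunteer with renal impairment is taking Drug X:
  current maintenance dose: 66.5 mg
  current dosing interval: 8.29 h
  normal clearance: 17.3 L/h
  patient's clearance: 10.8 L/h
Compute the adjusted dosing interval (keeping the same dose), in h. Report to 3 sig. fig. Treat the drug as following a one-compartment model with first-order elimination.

13.3 h

To keep the same average steady-state level, dosing rate must scale with clearance.
CL ratio = 10.8 / 17.3 = 0.6243
New interval (same dose) = 8.29 / 0.6243 = 13.28 h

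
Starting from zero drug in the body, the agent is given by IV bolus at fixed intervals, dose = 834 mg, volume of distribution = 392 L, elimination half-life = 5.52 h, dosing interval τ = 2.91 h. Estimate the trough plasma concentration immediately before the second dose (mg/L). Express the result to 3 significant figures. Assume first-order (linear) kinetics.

1.48 mg/L

C₀ per dose = Dose / Vd = 834 / 392 = 2.128 mg/L
k = ln2 / t½ = 0.693147 / 5.52 = 0.1256 h⁻¹
Fraction remaining after one interval: r = e^(−kτ) = e^(−0.1256 × 2.91) = 0.6939
Before dose 2, 1 dose has been given (aged 1τ).
C_trough = C₀ × r = 2.128 × 0.6939 = 1.477 mg/L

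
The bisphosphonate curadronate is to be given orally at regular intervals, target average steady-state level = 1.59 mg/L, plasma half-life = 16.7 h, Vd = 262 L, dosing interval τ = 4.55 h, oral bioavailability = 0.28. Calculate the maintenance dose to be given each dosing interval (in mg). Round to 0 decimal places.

281 mg

k = ln2 / t½ = 0.693147 / 16.7 = 0.04151 h⁻¹
CL = k × Vd = 0.04151 × 262 = 10.88 L/h
At steady state, F × (Dose/τ) = Css × CL.
Dose = Css × CL × τ / F = 1.59 × 10.88 × 4.55 / 0.28 = 281.1 mg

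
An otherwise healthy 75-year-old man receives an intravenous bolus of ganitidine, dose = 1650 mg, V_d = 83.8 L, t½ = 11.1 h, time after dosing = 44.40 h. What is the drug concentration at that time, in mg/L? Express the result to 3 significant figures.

C₀ = Dose / Vd = 1650 / 83.8 = 19.69 mg/L
k = ln2 / t½ = 0.693147 / 11.1 = 0.06245 h⁻¹
t / t½ = 44.40 / 11.1 = 4 half-lives
C = C₀ × (1/2)^4 = 19.69 × 0.06250 = 1.231 mg/L

1.23 mg/L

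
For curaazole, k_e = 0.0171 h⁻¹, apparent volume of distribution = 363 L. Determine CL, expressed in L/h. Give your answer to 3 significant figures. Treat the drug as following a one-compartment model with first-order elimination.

6.21 L/h

CL = k × Vd = 0.0171 × 363 = 6.207 L/h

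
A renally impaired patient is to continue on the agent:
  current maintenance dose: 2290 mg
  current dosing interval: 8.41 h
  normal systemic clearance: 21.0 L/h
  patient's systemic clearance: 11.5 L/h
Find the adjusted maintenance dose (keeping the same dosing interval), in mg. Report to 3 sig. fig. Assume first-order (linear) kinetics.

1250 mg

To keep the same average steady-state level, dosing rate must scale with clearance.
CL ratio = 11.5 / 21.0 = 0.5476
New dose (same interval) = 2290 × 0.5476 = 1254 mg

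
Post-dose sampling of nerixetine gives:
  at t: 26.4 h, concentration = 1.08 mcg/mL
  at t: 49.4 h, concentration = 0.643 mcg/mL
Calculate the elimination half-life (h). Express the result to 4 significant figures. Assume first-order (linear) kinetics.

30.74 h

k = ln(C₁/C₂) / (t₂ − t₁) = ln(1.08/0.643) / (49.4 − 26.4)
  = 0.5186 / 23.00 = 0.02255 h⁻¹
t½ = ln2 / k = 0.693147 / 0.02255 = 30.74 h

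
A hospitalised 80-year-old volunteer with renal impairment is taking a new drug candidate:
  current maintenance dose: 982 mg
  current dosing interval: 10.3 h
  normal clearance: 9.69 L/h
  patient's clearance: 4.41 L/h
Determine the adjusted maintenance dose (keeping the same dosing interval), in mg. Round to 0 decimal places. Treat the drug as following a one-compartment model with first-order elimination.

447 mg

To keep the same average steady-state level, dosing rate must scale with clearance.
CL ratio = 4.41 / 9.69 = 0.4551
New dose (same interval) = 982 × 0.4551 = 446.9 mg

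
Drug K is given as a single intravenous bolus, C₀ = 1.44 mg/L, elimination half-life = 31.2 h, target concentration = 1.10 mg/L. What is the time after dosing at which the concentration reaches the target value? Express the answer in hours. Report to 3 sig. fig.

12.1 h

k = ln2 / t½ = 0.693147 / 31.2 = 0.02222 h⁻¹
t = ln(C₀ / C) / k = ln(1.440 / 1.10) / 0.02222
  = ln(1.309) / 0.02222 = 0.2693 / 0.02222 = 12.12 h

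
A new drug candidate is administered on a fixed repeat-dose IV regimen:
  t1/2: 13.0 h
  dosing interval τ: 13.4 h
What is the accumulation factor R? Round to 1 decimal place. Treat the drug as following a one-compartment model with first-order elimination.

2.0

k = ln2 / t½ = 0.693147 / 13.0 = 0.05332 h⁻¹
e^(−kτ) = e^(−0.05332 × 13.4) = 0.4894
Accumulation ratio R = 1 / (1 − e^(−kτ)) = 1 / (1 − 0.4894) = 1.958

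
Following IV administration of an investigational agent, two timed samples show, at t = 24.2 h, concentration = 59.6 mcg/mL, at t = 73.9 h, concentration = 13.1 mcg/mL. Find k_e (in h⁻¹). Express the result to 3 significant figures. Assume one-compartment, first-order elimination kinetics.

k = ln(C₁/C₂) / (t₂ − t₁) = ln(59.6/13.1) / (73.9 − 24.2)
  = 1.515 / 49.70 = 0.03048 h⁻¹

0.0305 h⁻¹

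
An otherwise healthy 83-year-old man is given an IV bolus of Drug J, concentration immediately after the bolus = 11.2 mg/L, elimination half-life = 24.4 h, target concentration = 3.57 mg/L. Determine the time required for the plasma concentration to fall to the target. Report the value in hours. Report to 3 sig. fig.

40.2 h

k = ln2 / t½ = 0.693147 / 24.4 = 0.02841 h⁻¹
t = ln(C₀ / C) / k = ln(11.20 / 3.57) / 0.02841
  = ln(3.137) / 0.02841 = 1.143 / 0.02841 = 40.23 h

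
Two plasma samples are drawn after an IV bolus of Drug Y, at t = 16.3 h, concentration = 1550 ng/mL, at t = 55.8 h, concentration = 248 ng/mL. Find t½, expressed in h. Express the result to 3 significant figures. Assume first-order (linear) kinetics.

k = ln(C₁/C₂) / (t₂ − t₁) = ln(1550/248) / (55.8 − 16.3)
  = 1.833 / 39.50 = 0.04641 h⁻¹
t½ = ln2 / k = 0.693147 / 0.04641 = 14.94 h

14.9 h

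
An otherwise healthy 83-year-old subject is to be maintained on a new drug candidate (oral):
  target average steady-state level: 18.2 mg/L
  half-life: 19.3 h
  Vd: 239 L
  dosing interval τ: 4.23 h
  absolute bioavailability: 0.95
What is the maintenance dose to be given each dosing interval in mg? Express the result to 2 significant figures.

700 mg

k = ln2 / t½ = 0.693147 / 19.3 = 0.03591 h⁻¹
CL = k × Vd = 0.03591 × 239 = 8.582 L/h
At steady state, F × (Dose/τ) = Css × CL.
Dose = Css × CL × τ / F = 18.2 × 8.582 × 4.23 / 0.95 = 695.5 mg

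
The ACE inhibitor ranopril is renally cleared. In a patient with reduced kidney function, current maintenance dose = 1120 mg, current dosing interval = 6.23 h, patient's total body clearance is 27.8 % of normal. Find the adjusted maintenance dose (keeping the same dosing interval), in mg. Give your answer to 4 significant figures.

To keep the same average steady-state level, dosing rate must scale with clearance.
CL ratio = 27.8 / 100 = 0.2780
New dose (same interval) = 1120 × 0.2780 = 311.4 mg

311.4 mg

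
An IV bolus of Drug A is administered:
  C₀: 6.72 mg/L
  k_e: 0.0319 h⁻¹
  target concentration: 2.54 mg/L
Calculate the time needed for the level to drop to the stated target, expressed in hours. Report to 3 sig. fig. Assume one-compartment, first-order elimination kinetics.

t = ln(C₀ / C) / k = ln(6.720 / 2.54) / 0.03190
  = ln(2.646) / 0.03190 = 0.9730 / 0.03190 = 30.50 h

30.5 h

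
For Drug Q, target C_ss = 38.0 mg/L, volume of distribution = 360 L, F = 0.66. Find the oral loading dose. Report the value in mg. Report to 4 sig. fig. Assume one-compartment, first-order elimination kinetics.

20730 mg

LD = Css × Vd / F = 38.0 × 360 / 0.66 = 20730 mg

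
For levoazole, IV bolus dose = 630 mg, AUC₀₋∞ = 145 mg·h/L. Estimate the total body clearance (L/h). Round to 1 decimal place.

4.3 L/h

CL = Dose / AUC = 630 / 145 = 4.345 L/h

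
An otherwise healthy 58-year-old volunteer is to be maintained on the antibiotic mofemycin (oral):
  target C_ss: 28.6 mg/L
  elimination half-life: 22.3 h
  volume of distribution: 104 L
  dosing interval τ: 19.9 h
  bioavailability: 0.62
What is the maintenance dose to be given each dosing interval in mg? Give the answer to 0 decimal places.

2967 mg

k = ln2 / t½ = 0.693147 / 22.3 = 0.03108 h⁻¹
CL = k × Vd = 0.03108 × 104 = 3.232 L/h
At steady state, F × (Dose/τ) = Css × CL.
Dose = Css × CL × τ / F = 28.6 × 3.232 × 19.9 / 0.62 = 2967 mg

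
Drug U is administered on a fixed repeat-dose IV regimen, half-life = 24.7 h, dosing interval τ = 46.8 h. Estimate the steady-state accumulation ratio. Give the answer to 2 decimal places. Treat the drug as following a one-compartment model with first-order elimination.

1.37

k = ln2 / t½ = 0.693147 / 24.7 = 0.02806 h⁻¹
e^(−kτ) = e^(−0.02806 × 46.8) = 0.2690
Accumulation ratio R = 1 / (1 − e^(−kτ)) = 1 / (1 − 0.2690) = 1.368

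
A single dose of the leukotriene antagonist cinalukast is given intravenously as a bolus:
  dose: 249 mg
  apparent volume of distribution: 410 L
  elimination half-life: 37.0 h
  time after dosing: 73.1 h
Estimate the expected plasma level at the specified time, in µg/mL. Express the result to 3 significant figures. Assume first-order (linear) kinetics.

0.154 µg/mL

C₀ = Dose / Vd = 249.0 / 410 = 0.6073 mg/L
k = ln2 / t½ = 0.693147 / 37.0 = 0.01873 h⁻¹
C = C₀ · e^(−k·t) = 0.6073 × e^(−0.01873 × 73.1)
  = 0.6073 × 0.2543 = 0.1544 mg/L
(0.1544 mg/L = 0.1544 µg/mL)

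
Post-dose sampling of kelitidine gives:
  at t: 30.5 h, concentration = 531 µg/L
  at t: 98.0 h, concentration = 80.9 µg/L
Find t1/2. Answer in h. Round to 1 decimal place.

k = ln(C₁/C₂) / (t₂ − t₁) = ln(531/80.9) / (98.0 − 30.5)
  = 1.882 / 67.50 = 0.02788 h⁻¹
t½ = ln2 / k = 0.693147 / 0.02788 = 24.86 h

24.9 h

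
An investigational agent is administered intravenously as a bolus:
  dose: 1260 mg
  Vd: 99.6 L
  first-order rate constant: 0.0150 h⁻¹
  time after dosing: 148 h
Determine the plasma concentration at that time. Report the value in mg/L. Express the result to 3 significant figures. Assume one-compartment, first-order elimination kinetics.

C₀ = Dose / Vd = 1260 / 99.6 = 12.65 mg/L
C = C₀ · e^(−k·t) = 12.65 × e^(−0.01500 × 148)
  = 12.65 × 0.1086 = 1.374 mg/L

1.37 mg/L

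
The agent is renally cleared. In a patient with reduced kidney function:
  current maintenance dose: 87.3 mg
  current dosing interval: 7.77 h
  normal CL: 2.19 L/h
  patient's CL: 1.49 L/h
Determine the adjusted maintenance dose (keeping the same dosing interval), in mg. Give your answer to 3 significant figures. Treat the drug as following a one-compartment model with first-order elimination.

59.4 mg

To keep the same average steady-state level, dosing rate must scale with clearance.
CL ratio = 1.49 / 2.19 = 0.6804
New dose (same interval) = 87.3 × 0.6804 = 59.40 mg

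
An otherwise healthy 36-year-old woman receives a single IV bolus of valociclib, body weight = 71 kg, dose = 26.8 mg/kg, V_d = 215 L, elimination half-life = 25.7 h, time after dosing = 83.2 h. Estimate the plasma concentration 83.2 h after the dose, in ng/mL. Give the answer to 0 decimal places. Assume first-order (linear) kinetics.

Total dose = 26.8 × 71 = 1903 mg
C₀ = Dose / Vd = 1903 / 215 = 8.851 mg/L
k = ln2 / t½ = 0.693147 / 25.7 = 0.02697 h⁻¹
C = C₀ · e^(−k·t) = 8.851 × e^(−0.02697 × 83.2)
  = 8.851 × 0.1060 = 0.9382 mg/L
Convert: 0.9382 mg/L × 1000 = 938.2 ng/mL

938 ng/mL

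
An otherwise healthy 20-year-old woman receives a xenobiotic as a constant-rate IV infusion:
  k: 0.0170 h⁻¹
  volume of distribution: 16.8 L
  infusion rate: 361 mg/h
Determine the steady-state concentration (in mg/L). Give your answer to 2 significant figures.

1300 mg/L

CL = k × Vd = 0.01700 × 16.8 = 0.2856 L/h
At steady state Css = R₀ / CL = 361 / 0.2856 = 1264 mg/L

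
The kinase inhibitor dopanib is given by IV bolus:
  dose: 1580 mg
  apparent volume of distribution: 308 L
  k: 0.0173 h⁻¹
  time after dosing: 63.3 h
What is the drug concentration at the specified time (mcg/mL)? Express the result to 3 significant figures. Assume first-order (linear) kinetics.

C₀ = Dose / Vd = 1580 / 308 = 5.130 mg/L
C = C₀ · e^(−k·t) = 5.130 × e^(−0.01730 × 63.3)
  = 5.130 × 0.3345 = 1.716 mg/L
(1.716 mg/L = 1.716 mcg/mL)

1.72 mcg/mL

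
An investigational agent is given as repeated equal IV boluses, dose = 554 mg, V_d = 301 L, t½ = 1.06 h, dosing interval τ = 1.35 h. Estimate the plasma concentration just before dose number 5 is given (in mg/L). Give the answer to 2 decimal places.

1.26 mg/L

C₀ per dose = Dose / Vd = 554 / 301 = 1.841 mg/L
k = ln2 / t½ = 0.693147 / 1.06 = 0.6539 h⁻¹
Fraction remaining after one interval: r = e^(−kτ) = e^(−0.6539 × 1.35) = 0.4136
Before dose 5, 4 doses have been given (aged 1τ, 2τ, 3τ, 4τ).
C_trough = C₀ × (r + r² + … + r^4) = C₀ × r(1−r^4)/(1−r)
        = 1.841 × 0.4136 × (1 − 0.02926) / (1 − 0.4136) = 1.261 mg/L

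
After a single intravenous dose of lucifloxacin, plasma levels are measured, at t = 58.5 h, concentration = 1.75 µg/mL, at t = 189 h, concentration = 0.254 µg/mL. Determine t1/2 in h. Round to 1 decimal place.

46.9 h

k = ln(C₁/C₂) / (t₂ − t₁) = ln(1.75/0.254) / (189 − 58.5)
  = 1.930 / 130.5 = 0.01479 h⁻¹
t½ = ln2 / k = 0.693147 / 0.01479 = 46.87 h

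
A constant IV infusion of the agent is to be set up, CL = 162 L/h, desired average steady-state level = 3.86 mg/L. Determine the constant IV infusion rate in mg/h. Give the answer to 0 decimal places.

At steady state, infusion rate R₀ = Css × CL = 3.86 × 162.0 = 625.3 mg/h

625 mg/h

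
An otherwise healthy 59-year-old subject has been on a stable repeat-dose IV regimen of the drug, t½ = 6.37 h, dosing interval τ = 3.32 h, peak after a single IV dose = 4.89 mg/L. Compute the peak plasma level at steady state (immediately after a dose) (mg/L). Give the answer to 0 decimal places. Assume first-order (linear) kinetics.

16 mg/L

k = ln2 / t½ = 0.693147 / 6.37 = 0.1088 h⁻¹
e^(−kτ) = e^(−0.1088 × 3.32) = 0.6968
Accumulation ratio R = 1 / (1 − e^(−kτ)) = 1 / (1 − 0.6968) = 3.298
Steady-state peak = C₀ × R = 4.89 × 3.298 = 16.13 mg/L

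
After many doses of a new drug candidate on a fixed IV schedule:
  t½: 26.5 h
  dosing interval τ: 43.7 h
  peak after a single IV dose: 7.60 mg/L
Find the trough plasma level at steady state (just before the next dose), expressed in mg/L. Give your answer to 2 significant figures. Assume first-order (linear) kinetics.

3.6 mg/L

k = ln2 / t½ = 0.693147 / 26.5 = 0.02616 h⁻¹
e^(−kτ) = e^(−0.02616 × 43.7) = 0.3188
Accumulation ratio R = 1 / (1 − e^(−kτ)) = 1 / (1 − 0.3188) = 1.468
Steady-state trough = C₀ × R × e^(−kτ) = 7.60 × 1.468 × 0.3188 = 3.557 mg/L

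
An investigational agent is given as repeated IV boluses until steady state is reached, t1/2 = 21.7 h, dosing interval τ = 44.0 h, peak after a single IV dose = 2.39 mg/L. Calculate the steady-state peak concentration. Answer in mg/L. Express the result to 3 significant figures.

3.17 mg/L

k = ln2 / t½ = 0.693147 / 21.7 = 0.03194 h⁻¹
e^(−kτ) = e^(−0.03194 × 44.0) = 0.2453
Accumulation ratio R = 1 / (1 − e^(−kτ)) = 1 / (1 − 0.2453) = 1.325
Steady-state peak = C₀ × R = 2.39 × 1.325 = 3.167 mg/L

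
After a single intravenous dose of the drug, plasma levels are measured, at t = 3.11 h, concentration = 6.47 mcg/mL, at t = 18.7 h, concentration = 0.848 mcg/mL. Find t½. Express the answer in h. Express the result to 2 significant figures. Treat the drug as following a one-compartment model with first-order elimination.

5.3 h

k = ln(C₁/C₂) / (t₂ − t₁) = ln(6.47/0.848) / (18.7 − 3.11)
  = 2.032 / 15.59 = 0.1303 h⁻¹
t½ = ln2 / k = 0.693147 / 0.1303 = 5.320 h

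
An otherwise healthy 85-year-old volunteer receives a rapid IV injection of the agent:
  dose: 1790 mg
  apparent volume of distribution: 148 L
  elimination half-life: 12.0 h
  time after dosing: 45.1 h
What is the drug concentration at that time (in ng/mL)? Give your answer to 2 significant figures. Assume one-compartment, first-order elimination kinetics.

890 ng/mL

C₀ = Dose / Vd = 1790 / 148 = 12.09 mg/L
k = ln2 / t½ = 0.693147 / 12.0 = 0.05776 h⁻¹
C = C₀ · e^(−k·t) = 12.09 × e^(−0.05776 × 45.1)
  = 12.09 × 0.07390 = 0.8935 mg/L
Convert: 0.8935 mg/L × 1000 = 893.5 ng/mL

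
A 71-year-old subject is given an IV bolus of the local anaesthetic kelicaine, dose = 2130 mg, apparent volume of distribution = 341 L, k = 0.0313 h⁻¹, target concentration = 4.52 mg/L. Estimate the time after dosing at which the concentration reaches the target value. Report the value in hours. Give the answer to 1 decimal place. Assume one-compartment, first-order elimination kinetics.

C₀ = Dose / Vd = 2130 / 341 = 6.246 mg/L
t = ln(C₀ / C) / k = ln(6.246 / 4.52) / 0.03130
  = ln(1.382) / 0.03130 = 0.3235 / 0.03130 = 10.34 h

10.3 h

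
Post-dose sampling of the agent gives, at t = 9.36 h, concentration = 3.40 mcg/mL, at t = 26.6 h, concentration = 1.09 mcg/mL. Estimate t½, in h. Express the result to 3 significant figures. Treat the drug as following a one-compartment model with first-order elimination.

k = ln(C₁/C₂) / (t₂ − t₁) = ln(3.40/1.09) / (26.6 − 9.36)
  = 1.138 / 17.24 = 0.06601 h⁻¹
t½ = ln2 / k = 0.693147 / 0.06601 = 10.50 h

10.5 h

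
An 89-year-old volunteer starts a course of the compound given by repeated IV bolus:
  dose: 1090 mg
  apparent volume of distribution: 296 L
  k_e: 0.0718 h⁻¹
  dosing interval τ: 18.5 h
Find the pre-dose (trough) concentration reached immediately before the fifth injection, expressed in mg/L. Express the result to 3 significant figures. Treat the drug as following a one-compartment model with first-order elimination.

C₀ per dose = Dose / Vd = 1090 / 296 = 3.682 mg/L
Fraction remaining after one interval: r = e^(−kτ) = e^(−0.07180 × 18.5) = 0.2649
Before dose 5, 4 doses have been given (aged 1τ, 2τ, 3τ, 4τ).
C_trough = C₀ × (r + r² + … + r^4) = C₀ × r(1−r^4)/(1−r)
        = 3.682 × 0.2649 × (1 − 0.004924) / (1 − 0.2649) = 1.320 mg/L

1.32 mg/L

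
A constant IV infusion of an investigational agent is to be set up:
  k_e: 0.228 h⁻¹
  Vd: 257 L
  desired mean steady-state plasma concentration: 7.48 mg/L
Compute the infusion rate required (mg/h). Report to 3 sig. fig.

438 mg/h

CL = k × Vd = 0.2280 × 257 = 58.60 L/h
At steady state, infusion rate R₀ = Css × CL = 7.48 × 58.60 = 438.3 mg/h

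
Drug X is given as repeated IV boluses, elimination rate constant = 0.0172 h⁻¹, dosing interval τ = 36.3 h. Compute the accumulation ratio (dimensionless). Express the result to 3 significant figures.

e^(−kτ) = e^(−0.01720 × 36.3) = 0.5356
Accumulation ratio R = 1 / (1 − e^(−kτ)) = 1 / (1 − 0.5356) = 2.153

2.15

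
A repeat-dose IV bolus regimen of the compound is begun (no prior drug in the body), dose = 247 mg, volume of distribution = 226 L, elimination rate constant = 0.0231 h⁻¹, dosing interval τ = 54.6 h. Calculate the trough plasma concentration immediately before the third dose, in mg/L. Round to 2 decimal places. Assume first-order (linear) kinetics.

0.40 mg/L

C₀ per dose = Dose / Vd = 247 / 226 = 1.093 mg/L
Fraction remaining after one interval: r = e^(−kτ) = e^(−0.02310 × 54.6) = 0.2833
Before dose 3, 2 doses have been given (aged 1τ, 2τ).
C_trough = C₀ × (r + r²) = 1.093 × (0.2833 + 0.08026) = 0.3974 mg/L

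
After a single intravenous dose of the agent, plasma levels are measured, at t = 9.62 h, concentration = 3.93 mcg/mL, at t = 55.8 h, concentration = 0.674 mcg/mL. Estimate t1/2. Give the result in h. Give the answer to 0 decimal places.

18 h

k = ln(C₁/C₂) / (t₂ − t₁) = ln(3.93/0.674) / (55.8 − 9.62)
  = 1.763 / 46.18 = 0.03818 h⁻¹
t½ = ln2 / k = 0.693147 / 0.03818 = 18.15 h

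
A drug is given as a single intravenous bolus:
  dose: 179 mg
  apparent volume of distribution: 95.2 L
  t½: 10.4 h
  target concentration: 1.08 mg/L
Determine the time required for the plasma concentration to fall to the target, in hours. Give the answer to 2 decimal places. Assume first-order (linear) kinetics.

8.32 h

C₀ = Dose / Vd = 179.0 / 95.2 = 1.880 mg/L
k = ln2 / t½ = 0.693147 / 10.4 = 0.06665 h⁻¹
t = ln(C₀ / C) / k = ln(1.880 / 1.08) / 0.06665
  = ln(1.741) / 0.06665 = 0.5545 / 0.06665 = 8.320 h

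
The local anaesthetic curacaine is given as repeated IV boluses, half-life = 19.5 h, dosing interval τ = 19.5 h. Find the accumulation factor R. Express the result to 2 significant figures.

2.0

k = ln2 / t½ = 0.693147 / 19.5 = 0.03555 h⁻¹
e^(−kτ) = e^(−0.03555 × 19.5) = 0.5000
Accumulation ratio R = 1 / (1 − e^(−kτ)) = 1 / (1 − 0.5000) = 2.000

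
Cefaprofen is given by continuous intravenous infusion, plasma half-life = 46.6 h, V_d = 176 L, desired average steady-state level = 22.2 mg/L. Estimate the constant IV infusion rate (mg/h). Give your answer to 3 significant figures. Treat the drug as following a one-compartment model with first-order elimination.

58.1 mg/h

k = ln2 / t½ = 0.693147 / 46.6 = 0.01487 h⁻¹
CL = k × Vd = 0.01487 × 176 = 2.617 L/h
At steady state, infusion rate R₀ = Css × CL = 22.2 × 2.617 = 58.10 mg/h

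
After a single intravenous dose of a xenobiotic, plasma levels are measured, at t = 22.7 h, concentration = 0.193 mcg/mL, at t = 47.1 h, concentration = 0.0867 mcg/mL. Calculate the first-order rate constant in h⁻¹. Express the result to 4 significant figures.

0.03280 h⁻¹

k = ln(C₁/C₂) / (t₂ − t₁) = ln(0.193/0.0867) / (47.1 − 22.7)
  = 0.8002 / 24.40 = 0.03280 h⁻¹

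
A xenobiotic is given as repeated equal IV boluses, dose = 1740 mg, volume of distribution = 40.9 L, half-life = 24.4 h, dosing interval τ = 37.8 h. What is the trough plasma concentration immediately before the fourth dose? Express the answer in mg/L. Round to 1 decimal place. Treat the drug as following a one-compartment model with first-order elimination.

C₀ per dose = Dose / Vd = 1740 / 40.9 = 42.54 mg/L
k = ln2 / t½ = 0.693147 / 24.4 = 0.02841 h⁻¹
Fraction remaining after one interval: r = e^(−kτ) = e^(−0.02841 × 37.8) = 0.3417
Before dose 4, 3 doses have been given (aged 1τ, 2τ, 3τ).
C_trough = C₀ × (r + r² + … + r^3) = C₀ × r(1−r^3)/(1−r)
        = 42.54 × 0.3417 × (1 − 0.03990) / (1 − 0.3417) = 21.20 mg/L

21.2 mg/L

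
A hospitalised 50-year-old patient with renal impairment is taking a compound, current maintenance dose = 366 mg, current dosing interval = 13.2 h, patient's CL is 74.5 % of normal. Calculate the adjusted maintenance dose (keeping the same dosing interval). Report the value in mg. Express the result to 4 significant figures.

To keep the same average steady-state level, dosing rate must scale with clearance.
CL ratio = 74.5 / 100 = 0.7450
New dose (same interval) = 366 × 0.7450 = 272.7 mg

272.7 mg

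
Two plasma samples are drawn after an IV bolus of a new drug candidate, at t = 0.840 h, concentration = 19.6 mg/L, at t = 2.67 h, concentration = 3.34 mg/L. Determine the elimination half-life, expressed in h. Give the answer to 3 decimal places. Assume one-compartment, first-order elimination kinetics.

k = ln(C₁/C₂) / (t₂ − t₁) = ln(19.6/3.34) / (2.67 − 0.840)
  = 1.770 / 1.830 = 0.9672 h⁻¹
t½ = ln2 / k = 0.693147 / 0.9672 = 0.7167 h

0.717 h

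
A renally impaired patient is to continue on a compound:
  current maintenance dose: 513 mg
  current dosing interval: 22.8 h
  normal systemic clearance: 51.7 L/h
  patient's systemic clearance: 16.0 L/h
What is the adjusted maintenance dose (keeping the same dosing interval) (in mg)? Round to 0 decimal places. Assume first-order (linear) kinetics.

To keep the same average steady-state level, dosing rate must scale with clearance.
CL ratio = 16.0 / 51.7 = 0.3095
New dose (same interval) = 513 × 0.3095 = 158.8 mg

159 mg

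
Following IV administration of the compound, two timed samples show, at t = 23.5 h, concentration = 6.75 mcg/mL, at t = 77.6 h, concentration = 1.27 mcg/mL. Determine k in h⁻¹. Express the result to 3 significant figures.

0.0309 h⁻¹

k = ln(C₁/C₂) / (t₂ − t₁) = ln(6.75/1.27) / (77.6 − 23.5)
  = 1.671 / 54.10 = 0.03089 h⁻¹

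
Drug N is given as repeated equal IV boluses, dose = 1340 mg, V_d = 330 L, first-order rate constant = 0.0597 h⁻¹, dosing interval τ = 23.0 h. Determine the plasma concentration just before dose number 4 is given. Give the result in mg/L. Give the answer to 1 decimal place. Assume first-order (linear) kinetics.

C₀ per dose = Dose / Vd = 1340 / 330 = 4.061 mg/L
Fraction remaining after one interval: r = e^(−kτ) = e^(−0.05970 × 23.0) = 0.2533
Before dose 4, 3 doses have been given (aged 1τ, 2τ, 3τ).
C_trough = C₀ × (r + r² + … + r^3) = C₀ × r(1−r^3)/(1−r)
        = 4.061 × 0.2533 × (1 − 0.01625) / (1 − 0.2533) = 1.355 mg/L

1.4 mg/L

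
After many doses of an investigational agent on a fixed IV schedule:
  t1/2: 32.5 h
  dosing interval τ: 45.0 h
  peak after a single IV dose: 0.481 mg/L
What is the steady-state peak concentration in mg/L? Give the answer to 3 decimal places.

0.780 mg/L

k = ln2 / t½ = 0.693147 / 32.5 = 0.02133 h⁻¹
e^(−kτ) = e^(−0.02133 × 45.0) = 0.3830
Accumulation ratio R = 1 / (1 − e^(−kτ)) = 1 / (1 − 0.3830) = 1.621
Steady-state peak = C₀ × R = 0.481 × 1.621 = 0.7797 mg/L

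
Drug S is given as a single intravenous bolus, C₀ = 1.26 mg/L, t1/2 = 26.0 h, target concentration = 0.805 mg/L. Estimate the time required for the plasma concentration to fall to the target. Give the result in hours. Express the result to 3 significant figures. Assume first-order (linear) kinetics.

k = ln2 / t½ = 0.693147 / 26.0 = 0.02666 h⁻¹
t = ln(C₀ / C) / k = ln(1.260 / 0.805) / 0.02666
  = ln(1.565) / 0.02666 = 0.4479 / 0.02666 = 16.80 h

16.8 h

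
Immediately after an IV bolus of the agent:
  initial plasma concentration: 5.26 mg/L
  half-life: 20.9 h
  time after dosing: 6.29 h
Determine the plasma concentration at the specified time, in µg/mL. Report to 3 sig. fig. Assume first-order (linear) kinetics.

k = ln2 / t½ = 0.693147 / 20.9 = 0.03316 h⁻¹
C = C₀ · e^(−k·t) = 5.260 × e^(−0.03316 × 6.29)
  = 5.260 × 0.8117 = 4.270 mg/L
(4.270 mg/L = 4.270 µg/mL)

4.27 µg/mL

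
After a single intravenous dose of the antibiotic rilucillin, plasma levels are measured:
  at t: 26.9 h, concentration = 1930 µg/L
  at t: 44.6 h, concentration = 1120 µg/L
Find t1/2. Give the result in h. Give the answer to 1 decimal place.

22.5 h

k = ln(C₁/C₂) / (t₂ − t₁) = ln(1930/1120) / (44.6 − 26.9)
  = 0.5442 / 17.70 = 0.03075 h⁻¹
t½ = ln2 / k = 0.693147 / 0.03075 = 22.54 h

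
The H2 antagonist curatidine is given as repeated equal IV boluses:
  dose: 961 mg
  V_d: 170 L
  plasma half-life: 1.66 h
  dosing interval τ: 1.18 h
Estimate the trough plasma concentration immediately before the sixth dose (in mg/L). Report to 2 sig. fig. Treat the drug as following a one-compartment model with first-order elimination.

8.1 mg/L

C₀ per dose = Dose / Vd = 961 / 170 = 5.653 mg/L
k = ln2 / t½ = 0.693147 / 1.66 = 0.4176 h⁻¹
Fraction remaining after one interval: r = e^(−kτ) = e^(−0.4176 × 1.18) = 0.6109
Before dose 6, 5 doses have been given (aged 1τ, 2τ, 3τ, 4τ, 5τ).
C_trough = C₀ × (r + r² + … + r^5) = C₀ × r(1−r^5)/(1−r)
        = 5.653 × 0.6109 × (1 − 0.08508) / (1 − 0.6109) = 8.120 mg/L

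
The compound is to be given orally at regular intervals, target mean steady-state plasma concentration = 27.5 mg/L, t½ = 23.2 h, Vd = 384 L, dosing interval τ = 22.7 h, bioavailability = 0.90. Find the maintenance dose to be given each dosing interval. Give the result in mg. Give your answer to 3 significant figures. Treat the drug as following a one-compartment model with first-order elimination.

k = ln2 / t½ = 0.693147 / 23.2 = 0.02988 h⁻¹
CL = k × Vd = 0.02988 × 384 = 11.47 L/h
At steady state, F × (Dose/τ) = Css × CL.
Dose = Css × CL × τ / F = 27.5 × 11.47 × 22.7 / 0.90 = 7956 mg

7960 mg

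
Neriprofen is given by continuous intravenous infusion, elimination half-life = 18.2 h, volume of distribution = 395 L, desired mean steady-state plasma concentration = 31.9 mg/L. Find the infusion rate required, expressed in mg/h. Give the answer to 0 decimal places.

k = ln2 / t½ = 0.693147 / 18.2 = 0.03809 h⁻¹
CL = k × Vd = 0.03809 × 395 = 15.05 L/h
At steady state, infusion rate R₀ = Css × CL = 31.9 × 15.05 = 480.1 mg/h

480 mg/h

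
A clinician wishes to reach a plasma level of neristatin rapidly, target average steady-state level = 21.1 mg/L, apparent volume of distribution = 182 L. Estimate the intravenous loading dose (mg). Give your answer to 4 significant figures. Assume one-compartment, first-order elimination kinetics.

3840 mg

LD = Css × Vd = 21.1 × 182 = 3840 mg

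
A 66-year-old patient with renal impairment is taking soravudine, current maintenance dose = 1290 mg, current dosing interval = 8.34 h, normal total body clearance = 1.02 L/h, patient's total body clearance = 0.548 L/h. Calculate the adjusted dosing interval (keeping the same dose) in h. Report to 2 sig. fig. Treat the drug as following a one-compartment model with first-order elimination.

16 h

To keep the same average steady-state level, dosing rate must scale with clearance.
CL ratio = 0.548 / 1.02 = 0.5373
New interval (same dose) = 8.34 / 0.5373 = 15.52 h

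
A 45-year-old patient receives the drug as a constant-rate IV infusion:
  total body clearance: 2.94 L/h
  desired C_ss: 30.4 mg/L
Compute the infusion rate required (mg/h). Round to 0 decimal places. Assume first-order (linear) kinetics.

89 mg/h

At steady state, infusion rate R₀ = Css × CL = 30.4 × 2.940 = 89.38 mg/h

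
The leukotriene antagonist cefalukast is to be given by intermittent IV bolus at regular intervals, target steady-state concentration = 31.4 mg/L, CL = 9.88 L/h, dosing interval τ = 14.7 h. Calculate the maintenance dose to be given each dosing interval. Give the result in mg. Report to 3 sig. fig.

4560 mg

At steady state, Dose/τ = Css × CL.
Dose = Css × CL × τ = 31.4 × 9.880 × 14.7 = 4560 mg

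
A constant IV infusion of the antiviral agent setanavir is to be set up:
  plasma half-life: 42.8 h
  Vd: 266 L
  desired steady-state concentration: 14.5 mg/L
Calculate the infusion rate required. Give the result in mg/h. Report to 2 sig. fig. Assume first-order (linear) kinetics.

62 mg/h

k = ln2 / t½ = 0.693147 / 42.8 = 0.01620 h⁻¹
CL = k × Vd = 0.01620 × 266 = 4.309 L/h
At steady state, infusion rate R₀ = Css × CL = 14.5 × 4.309 = 62.48 mg/h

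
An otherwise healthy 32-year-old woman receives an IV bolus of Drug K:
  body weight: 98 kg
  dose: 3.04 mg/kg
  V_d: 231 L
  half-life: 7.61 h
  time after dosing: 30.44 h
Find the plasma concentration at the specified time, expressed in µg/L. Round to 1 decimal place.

80.6 µg/L

Total dose = 3.04 × 98 = 297.9 mg
C₀ = Dose / Vd = 297.9 / 231 = 1.290 mg/L
k = ln2 / t½ = 0.693147 / 7.61 = 0.09108 h⁻¹
t / t½ = 30.44 / 7.61 = 4 half-lives
C = C₀ × (1/2)^4 = 1.290 × 0.06250 = 0.08063 mg/L
Convert: 0.08063 mg/L × 1000 = 80.63 µg/L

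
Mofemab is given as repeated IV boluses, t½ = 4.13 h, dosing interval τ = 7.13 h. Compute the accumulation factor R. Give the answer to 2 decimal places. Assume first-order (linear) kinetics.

1.43

k = ln2 / t½ = 0.693147 / 4.13 = 0.1678 h⁻¹
e^(−kτ) = e^(−0.1678 × 7.13) = 0.3023
Accumulation ratio R = 1 / (1 − e^(−kτ)) = 1 / (1 − 0.3023) = 1.433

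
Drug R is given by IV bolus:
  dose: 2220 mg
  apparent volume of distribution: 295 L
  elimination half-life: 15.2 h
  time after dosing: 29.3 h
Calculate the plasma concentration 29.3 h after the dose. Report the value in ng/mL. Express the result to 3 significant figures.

C₀ = Dose / Vd = 2220 / 295 = 7.525 mg/L
k = ln2 / t½ = 0.693147 / 15.2 = 0.04560 h⁻¹
C = C₀ · e^(−k·t) = 7.525 × e^(−0.04560 × 29.3)
  = 7.525 × 0.2629 = 1.978 mg/L
Convert: 1.978 mg/L × 1000 = 1978 ng/mL

1980 ng/mL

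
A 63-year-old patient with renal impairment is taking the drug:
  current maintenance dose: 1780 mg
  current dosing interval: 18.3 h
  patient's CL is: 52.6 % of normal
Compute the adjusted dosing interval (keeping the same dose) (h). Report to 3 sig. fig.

To keep the same average steady-state level, dosing rate must scale with clearance.
CL ratio = 52.6 / 100 = 0.5260
New interval (same dose) = 18.3 / 0.5260 = 34.79 h

34.8 h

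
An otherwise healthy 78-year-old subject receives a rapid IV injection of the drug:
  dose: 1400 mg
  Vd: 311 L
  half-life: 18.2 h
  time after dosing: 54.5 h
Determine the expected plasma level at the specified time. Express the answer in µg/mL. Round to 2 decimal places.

0.56 µg/mL

C₀ = Dose / Vd = 1400 / 311 = 4.502 mg/L
k = ln2 / t½ = 0.693147 / 18.2 = 0.03809 h⁻¹
C = C₀ · e^(−k·t) = 4.502 × e^(−0.03809 × 54.5)
  = 4.502 × 0.1254 = 0.5646 mg/L
(0.5646 mg/L = 0.5646 µg/mL)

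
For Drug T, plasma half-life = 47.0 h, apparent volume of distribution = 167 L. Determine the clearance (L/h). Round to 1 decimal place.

2.5 L/h

k = ln2 / t½ = 0.693147 / 47.0 = 0.01475 h⁻¹
CL = k × Vd = 0.01475 × 167 = 2.463 L/h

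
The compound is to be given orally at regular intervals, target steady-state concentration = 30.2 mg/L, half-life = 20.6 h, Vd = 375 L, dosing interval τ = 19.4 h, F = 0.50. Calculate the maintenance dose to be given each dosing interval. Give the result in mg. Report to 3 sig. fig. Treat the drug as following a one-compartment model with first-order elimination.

k = ln2 / t½ = 0.693147 / 20.6 = 0.03365 h⁻¹
CL = k × Vd = 0.03365 × 375 = 12.62 L/h
At steady state, F × (Dose/τ) = Css × CL.
Dose = Css × CL × τ / F = 30.2 × 12.62 × 19.4 / 0.50 = 14790 mg

14800 mg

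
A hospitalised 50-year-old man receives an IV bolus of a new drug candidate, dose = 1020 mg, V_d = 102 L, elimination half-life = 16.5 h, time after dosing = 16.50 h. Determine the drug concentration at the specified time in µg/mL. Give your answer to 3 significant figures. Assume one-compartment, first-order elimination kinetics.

C₀ = Dose / Vd = 1020 / 102 = 10.00 mg/L
k = ln2 / t½ = 0.693147 / 16.5 = 0.04201 h⁻¹
t / t½ = 16.50 / 16.5 = 1 half-lives
C = C₀ × (1/2)^1 = 10.00 × 0.5000 = 5.000 mg/L
(5.000 mg/L = 5.000 µg/mL)

5.00 µg/mL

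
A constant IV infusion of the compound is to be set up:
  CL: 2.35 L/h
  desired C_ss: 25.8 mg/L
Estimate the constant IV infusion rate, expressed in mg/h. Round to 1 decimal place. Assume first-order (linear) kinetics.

60.6 mg/h

At steady state, infusion rate R₀ = Css × CL = 25.8 × 2.350 = 60.63 mg/h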